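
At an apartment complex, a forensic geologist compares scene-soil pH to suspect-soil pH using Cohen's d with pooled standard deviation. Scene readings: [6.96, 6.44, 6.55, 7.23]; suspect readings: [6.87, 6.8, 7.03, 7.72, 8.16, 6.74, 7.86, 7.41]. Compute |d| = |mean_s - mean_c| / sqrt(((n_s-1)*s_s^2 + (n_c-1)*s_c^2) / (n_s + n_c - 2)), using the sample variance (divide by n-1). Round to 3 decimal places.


Pooled-variance Cohen's d for soil pH comparison:
Scene mean = 27.18 / 4 = 6.795
Suspect mean = 58.59 / 8 = 7.32375
Scene sample variance s_s^2 = 0.134167
Suspect sample variance s_c^2 = 0.294084
Pooled variance = ((n_s-1)*s_s^2 + (n_c-1)*s_c^2) / (n_s + n_c - 2) = 0.246109
Pooled SD = sqrt(0.246109) = 0.496094
Mean difference = -0.52875
|d| = |-0.52875| / 0.496094 = 1.066

1.066


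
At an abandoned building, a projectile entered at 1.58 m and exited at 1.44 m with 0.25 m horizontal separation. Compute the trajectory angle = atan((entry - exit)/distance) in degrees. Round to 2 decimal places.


Bullet trajectory angle:
Height difference = 1.58 - 1.44 = 0.14 m
angle = atan(0.14 / 0.25)
angle = atan(0.56)
angle = 29.25 degrees

29.25


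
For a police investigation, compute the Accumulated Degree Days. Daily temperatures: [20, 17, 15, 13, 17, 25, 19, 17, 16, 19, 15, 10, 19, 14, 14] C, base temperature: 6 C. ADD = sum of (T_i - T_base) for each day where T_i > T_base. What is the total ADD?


Computing ADD day by day:
Day 1: max(0, 20 - 6) = 14
Day 2: max(0, 17 - 6) = 11
Day 3: max(0, 15 - 6) = 9
Day 4: max(0, 13 - 6) = 7
Day 5: max(0, 17 - 6) = 11
Day 6: max(0, 25 - 6) = 19
Day 7: max(0, 19 - 6) = 13
Day 8: max(0, 17 - 6) = 11
Day 9: max(0, 16 - 6) = 10
Day 10: max(0, 19 - 6) = 13
Day 11: max(0, 15 - 6) = 9
Day 12: max(0, 10 - 6) = 4
Day 13: max(0, 19 - 6) = 13
Day 14: max(0, 14 - 6) = 8
Day 15: max(0, 14 - 6) = 8
Total ADD = 160

160


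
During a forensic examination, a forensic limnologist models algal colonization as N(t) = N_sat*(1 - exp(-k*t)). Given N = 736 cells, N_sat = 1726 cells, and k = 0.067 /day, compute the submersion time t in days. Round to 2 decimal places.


PMSI from diatom colonization curve:
N / N_sat = 736 / 1726 = 0.426419
1 - N/N_sat = 0.573581
ln(1 - N/N_sat) = -0.555856
t = -ln(1 - N/N_sat) / k = -(-0.555856) / 0.067 = 8.30 days

8.30


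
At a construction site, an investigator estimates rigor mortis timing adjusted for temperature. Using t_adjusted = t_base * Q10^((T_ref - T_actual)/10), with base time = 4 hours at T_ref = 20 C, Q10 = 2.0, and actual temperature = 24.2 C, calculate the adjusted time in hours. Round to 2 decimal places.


Rigor mortis time adjustment:
Exponent = (T_ref - T_actual) / 10 = (20 - 24.2) / 10 = -0.42
Q10 factor = 2.0^-0.42 = 0.74742
t_adjusted = 4 * 0.74742 = 2.99 hours

2.99


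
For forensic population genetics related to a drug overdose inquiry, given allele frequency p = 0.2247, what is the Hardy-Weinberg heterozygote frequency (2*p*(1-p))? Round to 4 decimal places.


Hardy-Weinberg heterozygote frequency:
q = 1 - p = 1 - 0.2247 = 0.7753
2pq = 2 * 0.2247 * 0.7753 = 0.3484

0.3484


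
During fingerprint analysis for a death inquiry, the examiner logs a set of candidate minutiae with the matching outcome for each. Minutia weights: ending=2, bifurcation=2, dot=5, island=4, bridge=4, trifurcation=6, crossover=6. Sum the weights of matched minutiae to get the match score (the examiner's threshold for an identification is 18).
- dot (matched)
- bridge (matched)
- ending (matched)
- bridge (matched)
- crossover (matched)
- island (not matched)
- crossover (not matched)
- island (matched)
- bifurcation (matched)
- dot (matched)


Weighted minutiae match score:
  dot: matched, +5 (running total 5)
  bridge: matched, +4 (running total 9)
  ending: matched, +2 (running total 11)
  bridge: matched, +4 (running total 15)
  crossover: matched, +6 (running total 21)
  island: not matched, +0
  crossover: not matched, +0
  island: matched, +4 (running total 25)
  bifurcation: matched, +2 (running total 27)
  dot: matched, +5 (running total 32)
Total score = 32
Threshold = 18; verdict = identification

32


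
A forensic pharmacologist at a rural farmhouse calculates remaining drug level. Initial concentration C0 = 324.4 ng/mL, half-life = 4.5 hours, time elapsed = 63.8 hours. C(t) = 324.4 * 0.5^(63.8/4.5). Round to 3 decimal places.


Drug concentration decay:
Number of half-lives = t / t_half = 63.8 / 4.5 = 14.177778
Decay factor = 0.5^14.177778 = 0.00005396
C(t) = 324.4 * 0.00005396 = 0.018 ng/mL

0.018


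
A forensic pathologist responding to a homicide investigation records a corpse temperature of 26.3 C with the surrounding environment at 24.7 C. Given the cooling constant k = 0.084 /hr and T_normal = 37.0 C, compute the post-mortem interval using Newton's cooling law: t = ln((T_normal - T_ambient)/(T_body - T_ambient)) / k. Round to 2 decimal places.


Using Newton's law of cooling:
t = ln((T_normal - T_ambient) / (T_body - T_ambient)) / k
T_normal - T_ambient = 12.3
T_body - T_ambient = 1.6
Ratio = 7.6875
ln(ratio) = 2.039596
t = 2.039596 / 0.084 = 24.28 hours

24.28


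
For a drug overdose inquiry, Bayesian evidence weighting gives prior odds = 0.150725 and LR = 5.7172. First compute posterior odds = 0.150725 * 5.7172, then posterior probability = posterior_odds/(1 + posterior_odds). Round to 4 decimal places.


Bayesian evidence evaluation:
Posterior odds = prior_odds * LR = 0.150725 * 5.7172 = 0.861725
Posterior probability = posterior_odds / (1 + posterior_odds)
= 0.861725 / (1 + 0.861725)
= 0.861725 / 1.861725
= 0.4629

0.4629


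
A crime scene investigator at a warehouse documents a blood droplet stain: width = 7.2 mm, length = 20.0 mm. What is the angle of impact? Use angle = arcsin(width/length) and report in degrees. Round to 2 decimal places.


Blood spatter impact angle calculation:
width / length = 7.2 / 20.0 = 0.36
angle = arcsin(0.36)
angle = 21.10 degrees

21.10


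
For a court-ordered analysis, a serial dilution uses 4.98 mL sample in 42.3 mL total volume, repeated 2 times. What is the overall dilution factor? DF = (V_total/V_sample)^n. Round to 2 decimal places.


Dilution factor calculation:
Single dilution = V_total / V_sample = 42.3 / 4.98 ≈ 8.493976
Number of dilutions = 2
Total DF = (42.3 / 4.98)^2 (full precision, rounded at the end) = 72.15

72.15


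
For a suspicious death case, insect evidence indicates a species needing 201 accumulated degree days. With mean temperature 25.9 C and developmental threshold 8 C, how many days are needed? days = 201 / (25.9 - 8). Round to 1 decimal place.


Insect development time:
Effective temperature = avg_temp - T_base = 25.9 - 8 = 17.9 C
Days = ADD / effective_temp = 201 / 17.9 = 11.2 days

11.2


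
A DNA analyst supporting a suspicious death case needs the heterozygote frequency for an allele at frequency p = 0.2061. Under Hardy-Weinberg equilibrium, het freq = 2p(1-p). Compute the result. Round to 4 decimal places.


Hardy-Weinberg heterozygote frequency:
q = 1 - p = 1 - 0.2061 = 0.7939
2pq = 2 * 0.2061 * 0.7939 = 0.3272

0.3272


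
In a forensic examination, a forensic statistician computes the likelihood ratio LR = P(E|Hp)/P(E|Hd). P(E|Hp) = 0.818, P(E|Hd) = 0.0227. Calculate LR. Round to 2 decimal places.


Likelihood ratio calculation:
LR = P(E|Hp) / P(E|Hd)
LR = 0.818 / 0.0227
LR = 36.04

36.04


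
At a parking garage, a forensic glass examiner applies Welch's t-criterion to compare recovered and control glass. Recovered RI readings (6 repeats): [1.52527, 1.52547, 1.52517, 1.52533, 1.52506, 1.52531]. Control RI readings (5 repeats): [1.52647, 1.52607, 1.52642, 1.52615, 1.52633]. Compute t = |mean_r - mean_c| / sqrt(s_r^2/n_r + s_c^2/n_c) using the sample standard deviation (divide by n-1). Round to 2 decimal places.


Welch's t-criterion for glass RI comparison:
Recovered mean = sum / n_r = 9.15161 / 6 = 1.5252683
Control mean = sum / n_c = 7.63144 / 5 = 1.526288
Recovered sample variance s_r^2 = 1.98567e-08
Control sample variance s_c^2 = 2.972e-08
Welch SE (unpooled) = sqrt(s_r^2/n_r + s_c^2/n_c) = sqrt(3.30944e-09 + 5.944e-09) = sqrt(9.25344e-09) = 9.61948e-05
|mean_r - mean_c| = 0.00101967
t = 0.00101967 / 9.61948e-05 = 10.60

10.60


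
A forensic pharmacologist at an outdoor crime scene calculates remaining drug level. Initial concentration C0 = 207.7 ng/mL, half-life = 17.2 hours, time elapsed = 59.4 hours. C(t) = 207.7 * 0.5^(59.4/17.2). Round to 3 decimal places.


Drug concentration decay:
Number of half-lives = t / t_half = 59.4 / 17.2 = 3.453488
Decay factor = 0.5^3.453488 = 0.09128439
C(t) = 207.7 * 0.09128439 = 18.960 ng/mL

18.960


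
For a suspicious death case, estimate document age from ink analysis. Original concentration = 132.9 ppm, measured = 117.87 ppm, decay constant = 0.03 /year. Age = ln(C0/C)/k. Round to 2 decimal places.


Document age estimation:
C0/C = 132.9 / 117.87 = 1.127513
ln(C0/C) = 0.120014
t = 0.120014 / 0.03 = 4.00 years

4.00


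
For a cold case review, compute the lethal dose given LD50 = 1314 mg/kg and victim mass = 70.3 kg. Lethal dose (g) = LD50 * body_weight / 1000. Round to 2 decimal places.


Lethal dose calculation:
Lethal dose = LD50 * body_weight / 1000
= 1314 * 70.3 / 1000
= 92374.2 / 1000
= 92.37 g

92.37


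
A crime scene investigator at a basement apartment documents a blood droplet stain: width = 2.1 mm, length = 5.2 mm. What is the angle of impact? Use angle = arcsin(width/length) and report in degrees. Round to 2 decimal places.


Blood spatter impact angle calculation:
width / length = 2.1 / 5.2 = 0.403846
angle = arcsin(0.403846)
angle = 23.82 degrees

23.82


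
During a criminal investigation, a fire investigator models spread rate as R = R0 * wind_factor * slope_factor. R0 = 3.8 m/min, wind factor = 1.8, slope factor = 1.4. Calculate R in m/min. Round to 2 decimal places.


Fire spread rate calculation:
R = R0 * wind_factor * slope_factor
= 3.8 * 1.8 * 1.4
= 6.84 * 1.4
= 9.58 m/min

9.58


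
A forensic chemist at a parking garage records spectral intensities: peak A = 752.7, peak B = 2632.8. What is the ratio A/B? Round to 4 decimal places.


Spectral peak ratio:
Peak A = 752.7 counts
Peak B = 2632.8 counts
Ratio = 752.7 / 2632.8 = 0.2859

0.2859


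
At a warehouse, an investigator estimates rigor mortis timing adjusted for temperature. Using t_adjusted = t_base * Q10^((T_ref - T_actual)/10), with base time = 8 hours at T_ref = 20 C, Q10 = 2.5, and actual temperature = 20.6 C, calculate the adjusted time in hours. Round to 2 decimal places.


Rigor mortis time adjustment:
Exponent = (T_ref - T_actual) / 10 = (20 - 20.6) / 10 = -0.06
Q10 factor = 2.5^-0.06 = 0.94651
t_adjusted = 8 * 0.94651 = 7.57 hours

7.57


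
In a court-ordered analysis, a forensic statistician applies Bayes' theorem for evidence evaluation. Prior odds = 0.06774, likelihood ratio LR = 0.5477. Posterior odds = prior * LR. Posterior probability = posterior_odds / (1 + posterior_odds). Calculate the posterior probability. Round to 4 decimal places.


Bayesian evidence evaluation:
Posterior odds = prior_odds * LR = 0.06774 * 0.5477 = 0.0371012
Posterior probability = posterior_odds / (1 + posterior_odds)
= 0.0371012 / (1 + 0.0371012)
= 0.0371012 / 1.0371012
= 0.0358

0.0358


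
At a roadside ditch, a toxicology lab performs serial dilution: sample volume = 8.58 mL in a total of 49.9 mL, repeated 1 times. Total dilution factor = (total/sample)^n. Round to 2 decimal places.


Dilution factor calculation:
Single dilution = V_total / V_sample = 49.9 / 8.58 ≈ 5.815851
Number of dilutions = 1
Total DF = (49.9 / 8.58)^1 (full precision, rounded at the end) = 5.82

5.82


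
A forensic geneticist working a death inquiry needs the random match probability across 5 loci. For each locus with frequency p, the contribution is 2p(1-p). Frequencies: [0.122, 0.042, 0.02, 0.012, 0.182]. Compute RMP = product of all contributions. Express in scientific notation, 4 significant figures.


Computing RMP for 5 loci:
Locus 1: 2 * 0.122 * 0.878 = 0.214232
Locus 2: 2 * 0.042 * 0.958 = 0.080472
Locus 3: 2 * 0.02 * 0.98 = 0.0392
Locus 4: 2 * 0.012 * 0.988 = 0.023712
Locus 5: 2 * 0.182 * 0.818 = 0.297752
RMP = 4.771e-06

4.771e-06


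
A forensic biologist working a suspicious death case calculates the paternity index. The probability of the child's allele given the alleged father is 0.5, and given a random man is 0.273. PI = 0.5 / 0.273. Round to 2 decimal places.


Paternity Index calculation:
PI = P(allele|father) / P(allele|random)
PI = 0.5 / 0.273
PI = 1.83

1.83


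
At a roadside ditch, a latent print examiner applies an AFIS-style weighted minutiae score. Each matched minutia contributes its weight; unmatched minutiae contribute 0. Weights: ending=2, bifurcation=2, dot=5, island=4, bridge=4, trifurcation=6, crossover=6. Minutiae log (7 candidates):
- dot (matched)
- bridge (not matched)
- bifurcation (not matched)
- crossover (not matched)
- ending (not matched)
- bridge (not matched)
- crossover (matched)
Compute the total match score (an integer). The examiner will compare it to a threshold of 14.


Weighted minutiae match score:
  dot: matched, +5 (running total 5)
  bridge: not matched, +0
  bifurcation: not matched, +0
  crossover: not matched, +0
  ending: not matched, +0
  bridge: not matched, +0
  crossover: matched, +6 (running total 11)
Total score = 11
Threshold = 14; verdict = inconclusive

11


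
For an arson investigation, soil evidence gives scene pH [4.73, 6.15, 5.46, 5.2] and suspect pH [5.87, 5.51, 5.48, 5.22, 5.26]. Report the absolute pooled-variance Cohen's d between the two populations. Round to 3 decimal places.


Pooled-variance Cohen's d for soil pH comparison:
Scene mean = 21.54 / 4 = 5.385
Suspect mean = 27.34 / 5 = 5.468
Scene sample variance s_s^2 = 0.351367
Suspect sample variance s_c^2 = 0.06707
Pooled variance = ((n_s-1)*s_s^2 + (n_c-1)*s_c^2) / (n_s + n_c - 2) = 0.188911
Pooled SD = sqrt(0.188911) = 0.434639
Mean difference = -0.083
|d| = |-0.083| / 0.434639 = 0.191

0.191


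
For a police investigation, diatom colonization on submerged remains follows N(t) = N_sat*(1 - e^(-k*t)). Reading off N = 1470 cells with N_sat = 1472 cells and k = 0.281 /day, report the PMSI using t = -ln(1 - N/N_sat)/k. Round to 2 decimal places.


PMSI from diatom colonization curve:
N / N_sat = 1470 / 1472 = 0.998641
1 - N/N_sat = 0.001359
ln(1 - N/N_sat) = -6.601006
t = -ln(1 - N/N_sat) / k = -(-6.601006) / 0.281 = 23.49 days

23.49


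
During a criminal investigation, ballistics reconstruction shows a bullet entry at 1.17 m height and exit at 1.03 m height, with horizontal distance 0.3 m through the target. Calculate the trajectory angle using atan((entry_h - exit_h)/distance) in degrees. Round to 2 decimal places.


Bullet trajectory angle:
Height difference = 1.17 - 1.03 = 0.14 m
angle = atan(0.14 / 0.3)
angle = atan(0.466667)
angle = 25.02 degrees

25.02


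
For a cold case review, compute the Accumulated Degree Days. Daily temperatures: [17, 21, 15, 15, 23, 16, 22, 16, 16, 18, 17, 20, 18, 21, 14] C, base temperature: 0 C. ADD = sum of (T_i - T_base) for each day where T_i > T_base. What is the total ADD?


Computing ADD day by day:
Day 1: max(0, 17 - 0) = 17
Day 2: max(0, 21 - 0) = 21
Day 3: max(0, 15 - 0) = 15
Day 4: max(0, 15 - 0) = 15
Day 5: max(0, 23 - 0) = 23
Day 6: max(0, 16 - 0) = 16
Day 7: max(0, 22 - 0) = 22
Day 8: max(0, 16 - 0) = 16
Day 9: max(0, 16 - 0) = 16
Day 10: max(0, 18 - 0) = 18
Day 11: max(0, 17 - 0) = 17
Day 12: max(0, 20 - 0) = 20
Day 13: max(0, 18 - 0) = 18
Day 14: max(0, 21 - 0) = 21
Day 15: max(0, 14 - 0) = 14
Total ADD = 269

269


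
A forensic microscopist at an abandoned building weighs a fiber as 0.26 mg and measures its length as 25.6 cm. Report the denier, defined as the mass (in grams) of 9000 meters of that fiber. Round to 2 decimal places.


Denier calculation:
Mass in grams = 0.26 mg / 1000 = 0.00026 g
Length in meters = 25.6 cm / 100 = 0.256 m
Linear density = mass / length = 0.00026 / 0.256 = 0.00101563 g/m
Denier = (g/m) * 9000 = 0.00101563 * 9000 = 9.14

9.14


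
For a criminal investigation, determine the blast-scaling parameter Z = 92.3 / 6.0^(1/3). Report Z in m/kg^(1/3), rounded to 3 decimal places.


Scaled distance calculation:
W^(1/3) = 6.0^(1/3) = 1.817121
Z = R / W^(1/3) = 92.3 / 1.817121
Z = 50.795 m/kg^(1/3)

50.795


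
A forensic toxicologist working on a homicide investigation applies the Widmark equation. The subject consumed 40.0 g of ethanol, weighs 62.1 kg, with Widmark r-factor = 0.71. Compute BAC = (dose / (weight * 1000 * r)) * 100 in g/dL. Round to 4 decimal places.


Applying the Widmark formula:
BAC = (dose_g / (body_wt * 1000 * r)) * 100
Denominator = 62.1 * 1000 * 0.71 = 44091
BAC = (40.0 / 44091) * 100
BAC = 0.0907 g/dL

0.0907


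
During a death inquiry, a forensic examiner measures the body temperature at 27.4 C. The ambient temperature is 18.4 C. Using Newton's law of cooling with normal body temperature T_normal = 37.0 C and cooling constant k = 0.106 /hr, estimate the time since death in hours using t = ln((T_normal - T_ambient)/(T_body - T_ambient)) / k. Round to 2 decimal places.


Using Newton's law of cooling:
t = ln((T_normal - T_ambient) / (T_body - T_ambient)) / k
T_normal - T_ambient = 18.6
T_body - T_ambient = 9.0
Ratio = 2.066667
ln(ratio) = 0.725937
t = 0.725937 / 0.106 = 6.85 hours

6.85


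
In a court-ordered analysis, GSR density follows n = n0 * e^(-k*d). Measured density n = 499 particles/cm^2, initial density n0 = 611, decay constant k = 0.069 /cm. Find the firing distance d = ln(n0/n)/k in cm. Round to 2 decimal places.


GSR distance calculation:
n0/n = 611 / 499 = 1.224449
ln(n0/n) = 0.202491
d = 0.202491 / 0.069 = 2.93 cm

2.93


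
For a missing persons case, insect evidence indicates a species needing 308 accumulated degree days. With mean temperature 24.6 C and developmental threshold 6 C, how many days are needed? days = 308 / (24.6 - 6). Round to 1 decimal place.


Insect development time:
Effective temperature = avg_temp - T_base = 24.6 - 6 = 18.6 C
Days = ADD / effective_temp = 308 / 18.6 = 16.6 days

16.6


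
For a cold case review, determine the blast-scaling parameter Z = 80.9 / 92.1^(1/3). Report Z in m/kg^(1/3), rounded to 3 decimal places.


Scaled distance calculation:
W^(1/3) = 92.1^(1/3) = 4.515992
Z = R / W^(1/3) = 80.9 / 4.515992
Z = 17.914 m/kg^(1/3)

17.914


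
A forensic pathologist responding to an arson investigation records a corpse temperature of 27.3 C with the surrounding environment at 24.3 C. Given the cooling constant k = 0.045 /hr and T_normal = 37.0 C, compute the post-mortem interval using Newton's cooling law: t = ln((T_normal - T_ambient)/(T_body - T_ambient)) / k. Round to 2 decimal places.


Using Newton's law of cooling:
t = ln((T_normal - T_ambient) / (T_body - T_ambient)) / k
T_normal - T_ambient = 12.7
T_body - T_ambient = 3.0
Ratio = 4.233333
ln(ratio) = 1.44299
t = 1.44299 / 0.045 = 32.07 hours

32.07


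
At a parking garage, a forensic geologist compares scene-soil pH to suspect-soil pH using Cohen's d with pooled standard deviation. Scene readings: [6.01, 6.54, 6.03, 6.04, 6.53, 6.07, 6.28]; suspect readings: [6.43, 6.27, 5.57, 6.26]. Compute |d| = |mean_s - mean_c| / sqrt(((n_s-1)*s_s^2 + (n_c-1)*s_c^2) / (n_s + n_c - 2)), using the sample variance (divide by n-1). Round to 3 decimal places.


Pooled-variance Cohen's d for soil pH comparison:
Scene mean = 43.5 / 7 = 6.214286
Suspect mean = 24.53 / 4 = 6.1325
Scene sample variance s_s^2 = 0.056162
Suspect sample variance s_c^2 = 0.146692
Pooled variance = ((n_s-1)*s_s^2 + (n_c-1)*s_c^2) / (n_s + n_c - 2) = 0.086338
Pooled SD = sqrt(0.086338) = 0.293833
Mean difference = 0.081786
|d| = |0.081786| / 0.293833 = 0.278

0.278


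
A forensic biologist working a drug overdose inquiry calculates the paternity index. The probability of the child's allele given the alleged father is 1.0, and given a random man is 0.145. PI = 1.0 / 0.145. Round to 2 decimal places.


Paternity Index calculation:
PI = P(allele|father) / P(allele|random)
PI = 1.0 / 0.145
PI = 6.90

6.90


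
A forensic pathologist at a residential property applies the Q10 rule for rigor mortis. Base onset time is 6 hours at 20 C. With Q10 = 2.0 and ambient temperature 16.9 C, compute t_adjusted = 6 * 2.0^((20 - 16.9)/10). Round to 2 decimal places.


Rigor mortis time adjustment:
Exponent = (T_ref - T_actual) / 10 = (20 - 16.9) / 10 = 0.31
Q10 factor = 2.0^0.31 = 1.23971
t_adjusted = 6 * 1.23971 = 7.44 hours

7.44


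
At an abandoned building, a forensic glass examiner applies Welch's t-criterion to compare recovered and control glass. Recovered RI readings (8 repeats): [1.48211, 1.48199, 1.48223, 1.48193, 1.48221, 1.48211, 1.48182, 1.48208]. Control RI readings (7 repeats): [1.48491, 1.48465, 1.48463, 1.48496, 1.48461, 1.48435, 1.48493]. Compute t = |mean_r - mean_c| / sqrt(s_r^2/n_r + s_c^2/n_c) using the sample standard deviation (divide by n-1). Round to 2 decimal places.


Welch's t-criterion for glass RI comparison:
Recovered mean = sum / n_r = 11.85648 / 8 = 1.48206
Control mean = sum / n_c = 10.39304 / 7 = 1.48472
Recovered sample variance s_r^2 = 1.94571e-08
Control sample variance s_c^2 = 4.99667e-08
Welch SE (unpooled) = sqrt(s_r^2/n_r + s_c^2/n_c) = sqrt(2.43214e-09 + 7.1381e-09) = sqrt(9.57024e-09) = 9.78276e-05
|mean_r - mean_c| = 0.00266
t = 0.00266 / 9.78276e-05 = 27.19

27.19


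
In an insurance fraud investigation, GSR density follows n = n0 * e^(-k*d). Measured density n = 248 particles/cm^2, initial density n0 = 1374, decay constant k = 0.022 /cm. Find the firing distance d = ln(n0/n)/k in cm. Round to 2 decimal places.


GSR distance calculation:
n0/n = 1374 / 248 = 5.540323
ln(n0/n) = 1.712053
d = 1.712053 / 0.022 = 77.82 cm

77.82


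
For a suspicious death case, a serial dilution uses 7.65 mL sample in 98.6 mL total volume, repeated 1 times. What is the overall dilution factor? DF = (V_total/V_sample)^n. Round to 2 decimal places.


Dilution factor calculation:
Single dilution = V_total / V_sample = 98.6 / 7.65 ≈ 12.888889
Number of dilutions = 1
Total DF = (98.6 / 7.65)^1 (full precision, rounded at the end) = 12.89

12.89


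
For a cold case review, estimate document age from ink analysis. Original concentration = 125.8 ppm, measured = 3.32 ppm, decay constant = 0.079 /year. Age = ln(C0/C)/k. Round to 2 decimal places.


Document age estimation:
C0/C = 125.8 / 3.32 = 37.891566
ln(C0/C) = 3.634729
t = 3.634729 / 0.079 = 46.01 years

46.01


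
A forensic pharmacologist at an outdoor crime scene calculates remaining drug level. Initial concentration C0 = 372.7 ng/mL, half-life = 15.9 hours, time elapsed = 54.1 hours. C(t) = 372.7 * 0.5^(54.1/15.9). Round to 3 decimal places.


Drug concentration decay:
Number of half-lives = t / t_half = 54.1 / 15.9 = 3.402516
Decay factor = 0.5^3.402516 = 0.09456722
C(t) = 372.7 * 0.09456722 = 35.245 ng/mL

35.245


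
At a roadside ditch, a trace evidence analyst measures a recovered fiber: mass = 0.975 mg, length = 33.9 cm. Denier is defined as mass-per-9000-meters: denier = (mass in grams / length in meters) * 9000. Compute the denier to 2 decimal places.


Denier calculation:
Mass in grams = 0.975 mg / 1000 = 0.000975 g
Length in meters = 33.9 cm / 100 = 0.339 m
Linear density = mass / length = 0.000975 / 0.339 = 0.00287611 g/m
Denier = (g/m) * 9000 = 0.00287611 * 9000 = 25.88

25.88


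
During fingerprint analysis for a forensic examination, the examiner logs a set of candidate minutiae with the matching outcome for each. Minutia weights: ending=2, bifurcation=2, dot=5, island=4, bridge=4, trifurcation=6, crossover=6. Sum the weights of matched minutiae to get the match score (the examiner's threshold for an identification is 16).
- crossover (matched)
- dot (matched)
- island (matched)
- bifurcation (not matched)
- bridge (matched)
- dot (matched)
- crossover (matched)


Weighted minutiae match score:
  crossover: matched, +6 (running total 6)
  dot: matched, +5 (running total 11)
  island: matched, +4 (running total 15)
  bifurcation: not matched, +0
  bridge: matched, +4 (running total 19)
  dot: matched, +5 (running total 24)
  crossover: matched, +6 (running total 30)
Total score = 30
Threshold = 16; verdict = identification

30


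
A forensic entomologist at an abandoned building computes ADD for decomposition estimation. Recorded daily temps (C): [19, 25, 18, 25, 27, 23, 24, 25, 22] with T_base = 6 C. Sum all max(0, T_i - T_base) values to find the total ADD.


Computing ADD day by day:
Day 1: max(0, 19 - 6) = 13
Day 2: max(0, 25 - 6) = 19
Day 3: max(0, 18 - 6) = 12
Day 4: max(0, 25 - 6) = 19
Day 5: max(0, 27 - 6) = 21
Day 6: max(0, 23 - 6) = 17
Day 7: max(0, 24 - 6) = 18
Day 8: max(0, 25 - 6) = 19
Day 9: max(0, 22 - 6) = 16
Total ADD = 154

154


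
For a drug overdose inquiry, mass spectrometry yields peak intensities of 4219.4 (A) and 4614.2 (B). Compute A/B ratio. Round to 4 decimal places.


Spectral peak ratio:
Peak A = 4219.4 counts
Peak B = 4614.2 counts
Ratio = 4219.4 / 4614.2 = 0.9144

0.9144


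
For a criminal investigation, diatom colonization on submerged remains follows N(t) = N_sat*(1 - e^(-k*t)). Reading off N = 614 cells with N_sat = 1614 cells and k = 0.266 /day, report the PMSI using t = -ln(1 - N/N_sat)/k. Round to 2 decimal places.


PMSI from diatom colonization curve:
N / N_sat = 614 / 1614 = 0.380421
1 - N/N_sat = 0.619579
ln(1 - N/N_sat) = -0.478715
t = -ln(1 - N/N_sat) / k = -(-0.478715) / 0.266 = 1.80 days

1.80


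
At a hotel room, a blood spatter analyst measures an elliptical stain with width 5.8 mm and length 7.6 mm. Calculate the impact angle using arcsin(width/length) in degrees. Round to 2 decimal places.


Blood spatter impact angle calculation:
width / length = 5.8 / 7.6 = 0.763158
angle = arcsin(0.763158)
angle = 49.74 degrees

49.74


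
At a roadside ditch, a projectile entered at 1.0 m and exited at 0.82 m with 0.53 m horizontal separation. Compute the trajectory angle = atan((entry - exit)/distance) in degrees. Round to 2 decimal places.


Bullet trajectory angle:
Height difference = 1.0 - 0.82 = 0.18 m
angle = atan(0.18 / 0.53)
angle = atan(0.339623)
angle = 18.76 degrees

18.76


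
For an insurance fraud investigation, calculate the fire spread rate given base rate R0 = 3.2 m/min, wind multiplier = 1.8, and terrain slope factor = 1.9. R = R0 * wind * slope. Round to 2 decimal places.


Fire spread rate calculation:
R = R0 * wind_factor * slope_factor
= 3.2 * 1.8 * 1.9
= 5.76 * 1.9
= 10.94 m/min

10.94


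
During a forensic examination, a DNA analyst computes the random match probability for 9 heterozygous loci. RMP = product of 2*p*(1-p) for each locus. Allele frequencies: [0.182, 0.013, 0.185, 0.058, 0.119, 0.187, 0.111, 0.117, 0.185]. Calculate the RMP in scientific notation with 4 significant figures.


Computing RMP for 9 loci:
Locus 1: 2 * 0.182 * 0.818 = 0.297752
Locus 2: 2 * 0.013 * 0.987 = 0.025662
Locus 3: 2 * 0.185 * 0.815 = 0.30155
Locus 4: 2 * 0.058 * 0.942 = 0.109272
Locus 5: 2 * 0.119 * 0.881 = 0.209678
Locus 6: 2 * 0.187 * 0.813 = 0.304062
Locus 7: 2 * 0.111 * 0.889 = 0.197358
Locus 8: 2 * 0.117 * 0.883 = 0.206622
Locus 9: 2 * 0.185 * 0.815 = 0.30155
RMP = 1.974e-07

1.974e-07


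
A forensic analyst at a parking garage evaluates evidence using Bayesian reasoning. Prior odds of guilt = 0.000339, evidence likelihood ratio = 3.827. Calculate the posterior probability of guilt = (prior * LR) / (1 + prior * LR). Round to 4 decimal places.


Bayesian evidence evaluation:
Posterior odds = prior_odds * LR = 0.000339 * 3.827 = 0.001297353
Posterior probability = posterior_odds / (1 + posterior_odds)
= 0.001297353 / (1 + 0.001297353)
= 0.001297353 / 1.001297353
= 0.0013

0.0013


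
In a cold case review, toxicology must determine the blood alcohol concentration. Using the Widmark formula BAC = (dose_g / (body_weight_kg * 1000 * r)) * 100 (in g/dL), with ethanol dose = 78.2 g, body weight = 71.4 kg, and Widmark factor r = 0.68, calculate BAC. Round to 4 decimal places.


Applying the Widmark formula:
BAC = (dose_g / (body_wt * 1000 * r)) * 100
Denominator = 71.4 * 1000 * 0.68 = 48552
BAC = (78.2 / 48552) * 100
BAC = 0.1611 g/dL

0.1611


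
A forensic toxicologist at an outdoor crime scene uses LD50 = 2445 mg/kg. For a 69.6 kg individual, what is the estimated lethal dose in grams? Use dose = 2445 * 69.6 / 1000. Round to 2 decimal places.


Lethal dose calculation:
Lethal dose = LD50 * body_weight / 1000
= 2445 * 69.6 / 1000
= 170172 / 1000
= 170.17 g

170.17


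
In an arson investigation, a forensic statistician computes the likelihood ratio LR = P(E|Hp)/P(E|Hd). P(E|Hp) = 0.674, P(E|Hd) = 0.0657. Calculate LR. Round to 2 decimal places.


Likelihood ratio calculation:
LR = P(E|Hp) / P(E|Hd)
LR = 0.674 / 0.0657
LR = 10.26

10.26


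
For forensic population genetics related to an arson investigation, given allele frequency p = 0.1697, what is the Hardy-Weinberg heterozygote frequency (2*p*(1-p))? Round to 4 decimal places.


Hardy-Weinberg heterozygote frequency:
q = 1 - p = 1 - 0.1697 = 0.8303
2pq = 2 * 0.1697 * 0.8303 = 0.2818

0.2818


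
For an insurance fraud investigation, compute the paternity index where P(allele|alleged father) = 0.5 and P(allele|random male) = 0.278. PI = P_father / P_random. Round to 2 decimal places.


Paternity Index calculation:
PI = P(allele|father) / P(allele|random)
PI = 0.5 / 0.278
PI = 1.80

1.80


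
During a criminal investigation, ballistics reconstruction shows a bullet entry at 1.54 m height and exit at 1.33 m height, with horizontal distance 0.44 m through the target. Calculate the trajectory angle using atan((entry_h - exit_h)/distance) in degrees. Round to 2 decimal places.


Bullet trajectory angle:
Height difference = 1.54 - 1.33 = 0.21 m
angle = atan(0.21 / 0.44)
angle = atan(0.477273)
angle = 25.51 degrees

25.51


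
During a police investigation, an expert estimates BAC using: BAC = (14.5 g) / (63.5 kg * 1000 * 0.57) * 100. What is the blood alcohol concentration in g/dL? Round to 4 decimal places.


Applying the Widmark formula:
BAC = (dose_g / (body_wt * 1000 * r)) * 100
Denominator = 63.5 * 1000 * 0.57 = 36195
BAC = (14.5 / 36195) * 100
BAC = 0.0401 g/dL

0.0401


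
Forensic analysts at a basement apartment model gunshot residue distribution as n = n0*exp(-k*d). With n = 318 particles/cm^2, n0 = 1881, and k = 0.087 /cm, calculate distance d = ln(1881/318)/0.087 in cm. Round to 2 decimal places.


GSR distance calculation:
n0/n = 1881 / 318 = 5.915094
ln(n0/n) = 1.777507
d = 1.777507 / 0.087 = 20.43 cm

20.43


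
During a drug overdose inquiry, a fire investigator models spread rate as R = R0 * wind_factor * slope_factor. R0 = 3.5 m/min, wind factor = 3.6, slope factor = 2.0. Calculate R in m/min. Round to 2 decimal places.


Fire spread rate calculation:
R = R0 * wind_factor * slope_factor
= 3.5 * 3.6 * 2.0
= 12.6 * 2.0
= 25.20 m/min

25.20


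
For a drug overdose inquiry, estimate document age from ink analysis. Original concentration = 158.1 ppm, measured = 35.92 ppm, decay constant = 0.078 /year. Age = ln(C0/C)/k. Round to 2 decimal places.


Document age estimation:
C0/C = 158.1 / 35.92 = 4.401448
ln(C0/C) = 1.481934
t = 1.481934 / 0.078 = 19.00 years

19.00


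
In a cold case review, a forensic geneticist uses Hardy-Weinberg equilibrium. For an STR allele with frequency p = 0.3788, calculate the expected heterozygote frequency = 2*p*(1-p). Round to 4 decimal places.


Hardy-Weinberg heterozygote frequency:
q = 1 - p = 1 - 0.3788 = 0.6212
2pq = 2 * 0.3788 * 0.6212 = 0.4706

0.4706


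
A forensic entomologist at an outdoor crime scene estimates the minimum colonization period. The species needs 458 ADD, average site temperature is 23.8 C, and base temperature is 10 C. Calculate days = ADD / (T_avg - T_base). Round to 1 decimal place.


Insect development time:
Effective temperature = avg_temp - T_base = 23.8 - 10 = 13.8 C
Days = ADD / effective_temp = 458 / 13.8 = 33.2 days

33.2


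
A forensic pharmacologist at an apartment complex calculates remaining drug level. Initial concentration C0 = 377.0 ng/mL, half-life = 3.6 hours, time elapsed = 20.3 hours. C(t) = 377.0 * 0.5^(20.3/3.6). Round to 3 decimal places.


Drug concentration decay:
Number of half-lives = t / t_half = 20.3 / 3.6 = 5.638889
Decay factor = 0.5^5.638889 = 0.02006898
C(t) = 377.0 * 0.02006898 = 7.566 ng/mL

7.566


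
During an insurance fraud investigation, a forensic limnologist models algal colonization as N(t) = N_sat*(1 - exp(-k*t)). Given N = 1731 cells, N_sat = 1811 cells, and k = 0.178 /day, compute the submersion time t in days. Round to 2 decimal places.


PMSI from diatom colonization curve:
N / N_sat = 1731 / 1811 = 0.955826
1 - N/N_sat = 0.044174
ln(1 - N/N_sat) = -3.119619
t = -ln(1 - N/N_sat) / k = -(-3.119619) / 0.178 = 17.53 days

17.53


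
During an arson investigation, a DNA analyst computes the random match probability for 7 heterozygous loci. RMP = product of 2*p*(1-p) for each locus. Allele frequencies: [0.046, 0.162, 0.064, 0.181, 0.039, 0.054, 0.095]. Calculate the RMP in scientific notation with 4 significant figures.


Computing RMP for 7 loci:
Locus 1: 2 * 0.046 * 0.954 = 0.087768
Locus 2: 2 * 0.162 * 0.838 = 0.271512
Locus 3: 2 * 0.064 * 0.936 = 0.119808
Locus 4: 2 * 0.181 * 0.819 = 0.296478
Locus 5: 2 * 0.039 * 0.961 = 0.074958
Locus 6: 2 * 0.054 * 0.946 = 0.102168
Locus 7: 2 * 0.095 * 0.905 = 0.17195
RMP = 1.115e-06

1.115e-06


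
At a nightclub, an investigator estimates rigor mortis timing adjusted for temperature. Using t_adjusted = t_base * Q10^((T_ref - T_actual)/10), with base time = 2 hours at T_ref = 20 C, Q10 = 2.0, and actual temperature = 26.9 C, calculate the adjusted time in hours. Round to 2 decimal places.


Rigor mortis time adjustment:
Exponent = (T_ref - T_actual) / 10 = (20 - 26.9) / 10 = -0.69
Q10 factor = 2.0^-0.69 = 0.61985
t_adjusted = 2 * 0.61985 = 1.24 hours

1.24


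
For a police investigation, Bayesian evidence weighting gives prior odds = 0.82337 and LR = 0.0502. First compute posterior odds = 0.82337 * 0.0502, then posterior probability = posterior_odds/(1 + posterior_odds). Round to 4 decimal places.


Bayesian evidence evaluation:
Posterior odds = prior_odds * LR = 0.82337 * 0.0502 = 0.04133317
Posterior probability = posterior_odds / (1 + posterior_odds)
= 0.04133317 / (1 + 0.04133317)
= 0.04133317 / 1.04133317
= 0.0397

0.0397


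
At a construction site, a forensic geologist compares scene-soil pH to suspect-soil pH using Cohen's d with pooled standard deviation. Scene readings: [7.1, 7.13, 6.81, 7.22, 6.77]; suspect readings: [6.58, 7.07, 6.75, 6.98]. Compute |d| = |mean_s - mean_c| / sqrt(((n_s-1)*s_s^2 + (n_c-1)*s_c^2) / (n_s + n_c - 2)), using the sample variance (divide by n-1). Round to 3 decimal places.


Pooled-variance Cohen's d for soil pH comparison:
Scene mean = 35.03 / 5 = 7.006
Suspect mean = 27.38 / 4 = 6.845
Scene sample variance s_s^2 = 0.04103
Suspect sample variance s_c^2 = 0.049367
Pooled variance = ((n_s-1)*s_s^2 + (n_c-1)*s_c^2) / (n_s + n_c - 2) = 0.044603
Pooled SD = sqrt(0.044603) = 0.211194
Mean difference = 0.161
|d| = |0.161| / 0.211194 = 0.762

0.762


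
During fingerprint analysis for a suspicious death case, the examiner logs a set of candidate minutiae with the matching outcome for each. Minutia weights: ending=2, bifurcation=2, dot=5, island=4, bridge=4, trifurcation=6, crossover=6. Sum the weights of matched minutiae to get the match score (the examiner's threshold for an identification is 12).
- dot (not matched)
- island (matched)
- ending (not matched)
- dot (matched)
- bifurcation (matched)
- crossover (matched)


Weighted minutiae match score:
  dot: not matched, +0
  island: matched, +4 (running total 4)
  ending: not matched, +0
  dot: matched, +5 (running total 9)
  bifurcation: matched, +2 (running total 11)
  crossover: matched, +6 (running total 17)
Total score = 17
Threshold = 12; verdict = identification

17


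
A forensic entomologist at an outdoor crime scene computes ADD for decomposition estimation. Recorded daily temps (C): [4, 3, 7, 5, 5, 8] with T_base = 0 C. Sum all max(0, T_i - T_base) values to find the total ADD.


Computing ADD day by day:
Day 1: max(0, 4 - 0) = 4
Day 2: max(0, 3 - 0) = 3
Day 3: max(0, 7 - 0) = 7
Day 4: max(0, 5 - 0) = 5
Day 5: max(0, 5 - 0) = 5
Day 6: max(0, 8 - 0) = 8
Total ADD = 32

32


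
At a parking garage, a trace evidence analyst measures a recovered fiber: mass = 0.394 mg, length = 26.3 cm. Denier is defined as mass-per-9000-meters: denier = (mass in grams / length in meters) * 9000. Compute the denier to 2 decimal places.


Denier calculation:
Mass in grams = 0.394 mg / 1000 = 0.000394 g
Length in meters = 26.3 cm / 100 = 0.263 m
Linear density = mass / length = 0.000394 / 0.263 = 0.0014981 g/m
Denier = (g/m) * 9000 = 0.0014981 * 9000 = 13.48

13.48


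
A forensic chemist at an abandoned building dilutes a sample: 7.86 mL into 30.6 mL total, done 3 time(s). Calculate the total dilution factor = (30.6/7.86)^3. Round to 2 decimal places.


Dilution factor calculation:
Single dilution = V_total / V_sample = 30.6 / 7.86 ≈ 3.89313
Number of dilutions = 3
Total DF = (30.6 / 7.86)^3 (full precision, rounded at the end) = 59.01

59.01


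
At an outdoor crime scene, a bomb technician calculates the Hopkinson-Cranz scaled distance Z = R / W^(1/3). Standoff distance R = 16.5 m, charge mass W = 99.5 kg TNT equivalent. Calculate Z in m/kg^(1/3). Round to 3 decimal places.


Scaled distance calculation:
W^(1/3) = 99.5^(1/3) = 4.63384
Z = R / W^(1/3) = 16.5 / 4.63384
Z = 3.561 m/kg^(1/3)

3.561


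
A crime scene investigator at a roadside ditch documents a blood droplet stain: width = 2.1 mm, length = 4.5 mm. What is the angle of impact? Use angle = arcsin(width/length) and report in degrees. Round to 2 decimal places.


Blood spatter impact angle calculation:
width / length = 2.1 / 4.5 = 0.466667
angle = arcsin(0.466667)
angle = 27.82 degrees

27.82


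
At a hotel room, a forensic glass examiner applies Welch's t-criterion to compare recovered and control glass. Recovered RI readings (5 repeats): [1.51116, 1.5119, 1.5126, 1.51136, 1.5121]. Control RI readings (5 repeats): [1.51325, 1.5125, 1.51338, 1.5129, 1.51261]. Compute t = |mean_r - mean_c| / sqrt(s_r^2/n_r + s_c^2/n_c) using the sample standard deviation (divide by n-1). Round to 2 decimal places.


Welch's t-criterion for glass RI comparison:
Recovered mean = sum / n_r = 7.55912 / 5 = 1.511824
Control mean = sum / n_c = 7.56464 / 5 = 1.512928
Recovered sample variance s_r^2 = 3.3508e-07
Control sample variance s_c^2 = 1.4827e-07
Welch SE (unpooled) = sqrt(s_r^2/n_r + s_c^2/n_c) = sqrt(6.7016e-08 + 2.9654e-08) = sqrt(9.667e-08) = 0.000310918
|mean_r - mean_c| = 0.001104
t = 0.001104 / 0.000310918 = 3.55

3.55


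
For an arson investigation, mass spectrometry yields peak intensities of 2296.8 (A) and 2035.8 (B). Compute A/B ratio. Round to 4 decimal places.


Spectral peak ratio:
Peak A = 2296.8 counts
Peak B = 2035.8 counts
Ratio = 2296.8 / 2035.8 = 1.1282

1.1282


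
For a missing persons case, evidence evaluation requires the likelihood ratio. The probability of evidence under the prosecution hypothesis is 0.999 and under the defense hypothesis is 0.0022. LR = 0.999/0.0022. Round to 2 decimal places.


Likelihood ratio calculation:
LR = P(E|Hp) / P(E|Hd)
LR = 0.999 / 0.0022
LR = 454.09

454.09


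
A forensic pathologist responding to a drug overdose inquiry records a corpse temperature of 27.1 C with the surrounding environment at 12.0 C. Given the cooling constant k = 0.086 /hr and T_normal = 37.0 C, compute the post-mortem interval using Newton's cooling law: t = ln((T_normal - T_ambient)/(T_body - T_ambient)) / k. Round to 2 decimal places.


Using Newton's law of cooling:
t = ln((T_normal - T_ambient) / (T_body - T_ambient)) / k
T_normal - T_ambient = 25.0
T_body - T_ambient = 15.1
Ratio = 1.655629
ln(ratio) = 0.504181
t = 0.504181 / 0.086 = 5.86 hours

5.86
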